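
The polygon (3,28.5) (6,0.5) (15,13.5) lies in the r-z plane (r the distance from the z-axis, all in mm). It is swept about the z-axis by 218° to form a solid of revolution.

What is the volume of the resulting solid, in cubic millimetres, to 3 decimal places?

Volume = 4428.808 mm³

Profile (r,z), 3 vertices: (3,28.5) (6,0.5) (15,13.5)
edge 0: (3,28.5)→(6,0.5)  cross = 3·0.5 − 6·28.5 = -169.5000; (r_i+r_j)·cross = 9·-169.5000 = -1525.5000
edge 1: (6,0.5)→(15,13.5)  cross = 6·13.5 − 15·0.5 = 73.5000; (r_i+r_j)·cross = 21·73.5000 = 1543.5000
edge 2: (15,13.5)→(3,28.5)  cross = 15·28.5 − 3·13.5 = 387.0000; (r_i+r_j)·cross = 18·387.0000 = 6966.0000
Σcross = 291.0000 → A = |Σcross|/2 = 145.5000 mm²
Σ(r_i+r_j)·cross = 6984.0000 → first moment M = |Σ|/6 = 1164.0000
R_c = M/A = 1164.0000/145.5000 = 8.0000 mm
θ = 218° = 3.804818 rad
V = θ·R_c·A = 3.804818·8.0000·145.5000 = 4428.808 mm³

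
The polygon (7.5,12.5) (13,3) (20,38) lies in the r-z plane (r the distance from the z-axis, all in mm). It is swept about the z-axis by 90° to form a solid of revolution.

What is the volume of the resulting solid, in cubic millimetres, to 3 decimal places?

Volume = 2746.145 mm³

Profile (r,z), 3 vertices: (7.5,12.5) (13,3) (20,38)
edge 0: (7.5,12.5)→(13,3)  cross = 7.5·3 − 13·12.5 = -140.0000; (r_i+r_j)·cross = 20.5·-140.0000 = -2870.0000
edge 1: (13,3)→(20,38)  cross = 13·38 − 20·3 = 434.0000; (r_i+r_j)·cross = 33·434.0000 = 14322.0000
edge 2: (20,38)→(7.5,12.5)  cross = 20·12.5 − 7.5·38 = -35.0000; (r_i+r_j)·cross = 27.5·-35.0000 = -962.5000
Σcross = 259.0000 → A = |Σcross|/2 = 129.5000 mm²
Σ(r_i+r_j)·cross = 10489.5000 → first moment M = |Σ|/6 = 1748.2500
R_c = M/A = 1748.2500/129.5000 = 13.5000 mm
θ = 90° = 1.570796 rad
V = θ·R_c·A = 1.570796·13.5000·129.5000 = 2746.145 mm³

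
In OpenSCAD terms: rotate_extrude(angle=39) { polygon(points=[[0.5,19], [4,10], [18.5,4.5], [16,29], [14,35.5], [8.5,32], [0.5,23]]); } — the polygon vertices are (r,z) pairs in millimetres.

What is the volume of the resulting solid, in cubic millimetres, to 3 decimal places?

Profile (r,z), 7 vertices: (0.5,19) (4,10) (18.5,4.5) (16,29) (14,35.5) (8.5,32) (0.5,23)
edge 0: (0.5,19)→(4,10)  cross = 0.5·10 − 4·19 = -71.0000; (r_i+r_j)·cross = 4.5·-71.0000 = -319.5000
edge 1: (4,10)→(18.5,4.5)  cross = 4·4.5 − 18.5·10 = -167.0000; (r_i+r_j)·cross = 22.5·-167.0000 = -3757.5000
edge 2: (18.5,4.5)→(16,29)  cross = 18.5·29 − 16·4.5 = 464.5000; (r_i+r_j)·cross = 34.5·464.5000 = 16025.2500
edge 3: (16,29)→(14,35.5)  cross = 16·35.5 − 14·29 = 162.0000; (r_i+r_j)·cross = 30·162.0000 = 4860.0000
edge 4: (14,35.5)→(8.5,32)  cross = 14·32 − 8.5·35.5 = 146.2500; (r_i+r_j)·cross = 22.5·146.2500 = 3290.6250
edge 5: (8.5,32)→(0.5,23)  cross = 8.5·23 − 0.5·32 = 179.5000; (r_i+r_j)·cross = 9·179.5000 = 1615.5000
edge 6: (0.5,23)→(0.5,19)  cross = 0.5·19 − 0.5·23 = -2.0000; (r_i+r_j)·cross = 1·-2.0000 = -2.0000
Σcross = 712.2500 → A = |Σcross|/2 = 356.1250 mm²
Σ(r_i+r_j)·cross = 21712.3750 → first moment M = |Σ|/6 = 3618.7292
R_c = M/A = 3618.7292/356.1250 = 10.1614 mm
θ = 39° = 0.680678 rad
V = θ·R_c·A = 0.680678·10.1614·356.1250 = 2463.191 mm³

Volume = 2463.191 mm³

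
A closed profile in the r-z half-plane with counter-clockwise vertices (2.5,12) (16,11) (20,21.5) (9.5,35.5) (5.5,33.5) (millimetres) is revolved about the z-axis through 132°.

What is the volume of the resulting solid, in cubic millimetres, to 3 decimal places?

Volume = 6928.159 mm³

Profile (r,z), 5 vertices: (2.5,12) (16,11) (20,21.5) (9.5,35.5) (5.5,33.5)
edge 0: (2.5,12)→(16,11)  cross = 2.5·11 − 16·12 = -164.5000; (r_i+r_j)·cross = 18.5·-164.5000 = -3043.2500
edge 1: (16,11)→(20,21.5)  cross = 16·21.5 − 20·11 = 124.0000; (r_i+r_j)·cross = 36·124.0000 = 4464.0000
edge 2: (20,21.5)→(9.5,35.5)  cross = 20·35.5 − 9.5·21.5 = 505.7500; (r_i+r_j)·cross = 29.5·505.7500 = 14919.6250
edge 3: (9.5,35.5)→(5.5,33.5)  cross = 9.5·33.5 − 5.5·35.5 = 123.0000; (r_i+r_j)·cross = 15·123.0000 = 1845.0000
edge 4: (5.5,33.5)→(2.5,12)  cross = 5.5·12 − 2.5·33.5 = -17.7500; (r_i+r_j)·cross = 8·-17.7500 = -142.0000
Σcross = 570.5000 → A = |Σcross|/2 = 285.2500 mm²
Σ(r_i+r_j)·cross = 18043.3750 → first moment M = |Σ|/6 = 3007.2292
R_c = M/A = 3007.2292/285.2500 = 10.5424 mm
θ = 132° = 2.303835 rad
V = θ·R_c·A = 2.303835·10.5424·285.2500 = 6928.159 mm³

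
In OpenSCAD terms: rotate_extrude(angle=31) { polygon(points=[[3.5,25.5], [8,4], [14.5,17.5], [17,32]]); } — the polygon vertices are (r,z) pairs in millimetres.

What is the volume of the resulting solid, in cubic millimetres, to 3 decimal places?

Volume = 1036.611 mm³

Profile (r,z), 4 vertices: (3.5,25.5) (8,4) (14.5,17.5) (17,32)
edge 0: (3.5,25.5)→(8,4)  cross = 3.5·4 − 8·25.5 = -190.0000; (r_i+r_j)·cross = 11.5·-190.0000 = -2185.0000
edge 1: (8,4)→(14.5,17.5)  cross = 8·17.5 − 14.5·4 = 82.0000; (r_i+r_j)·cross = 22.5·82.0000 = 1845.0000
edge 2: (14.5,17.5)→(17,32)  cross = 14.5·32 − 17·17.5 = 166.5000; (r_i+r_j)·cross = 31.5·166.5000 = 5244.7500
edge 3: (17,32)→(3.5,25.5)  cross = 17·25.5 − 3.5·32 = 321.5000; (r_i+r_j)·cross = 20.5·321.5000 = 6590.7500
Σcross = 380.0000 → A = |Σcross|/2 = 190.0000 mm²
Σ(r_i+r_j)·cross = 11495.5000 → first moment M = |Σ|/6 = 1915.9167
R_c = M/A = 1915.9167/190.0000 = 10.0838 mm
θ = 31° = 0.541052 rad
V = θ·R_c·A = 0.541052·10.0838·190.0000 = 1036.611 mm³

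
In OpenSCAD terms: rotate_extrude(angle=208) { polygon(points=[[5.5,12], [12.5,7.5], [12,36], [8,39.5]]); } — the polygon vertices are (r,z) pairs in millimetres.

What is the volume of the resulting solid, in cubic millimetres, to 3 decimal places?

Profile (r,z), 4 vertices: (5.5,12) (12.5,7.5) (12,36) (8,39.5)
edge 0: (5.5,12)→(12.5,7.5)  cross = 5.5·7.5 − 12.5·12 = -108.7500; (r_i+r_j)·cross = 18·-108.7500 = -1957.5000
edge 1: (12.5,7.5)→(12,36)  cross = 12.5·36 − 12·7.5 = 360.0000; (r_i+r_j)·cross = 24.5·360.0000 = 8820.0000
edge 2: (12,36)→(8,39.5)  cross = 12·39.5 − 8·36 = 186.0000; (r_i+r_j)·cross = 20·186.0000 = 3720.0000
edge 3: (8,39.5)→(5.5,12)  cross = 8·12 − 5.5·39.5 = -121.2500; (r_i+r_j)·cross = 13.5·-121.2500 = -1636.8750
Σcross = 316.0000 → A = |Σcross|/2 = 158.0000 mm²
Σ(r_i+r_j)·cross = 8945.6250 → first moment M = |Σ|/6 = 1490.9375
R_c = M/A = 1490.9375/158.0000 = 9.4363 mm
θ = 208° = 3.630285 rad
V = θ·R_c·A = 3.630285·9.4363·158.0000 = 5412.528 mm³

Volume = 5412.528 mm³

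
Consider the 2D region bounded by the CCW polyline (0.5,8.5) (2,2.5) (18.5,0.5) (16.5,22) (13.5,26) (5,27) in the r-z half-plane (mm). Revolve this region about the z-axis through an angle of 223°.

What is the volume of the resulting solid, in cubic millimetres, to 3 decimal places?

Profile (r,z), 6 vertices: (0.5,8.5) (2,2.5) (18.5,0.5) (16.5,22) (13.5,26) (5,27)
edge 0: (0.5,8.5)→(2,2.5)  cross = 0.5·2.5 − 2·8.5 = -15.7500; (r_i+r_j)·cross = 2.5·-15.7500 = -39.3750
edge 1: (2,2.5)→(18.5,0.5)  cross = 2·0.5 − 18.5·2.5 = -45.2500; (r_i+r_j)·cross = 20.5·-45.2500 = -927.6250
edge 2: (18.5,0.5)→(16.5,22)  cross = 18.5·22 − 16.5·0.5 = 398.7500; (r_i+r_j)·cross = 35·398.7500 = 13956.2500
edge 3: (16.5,22)→(13.5,26)  cross = 16.5·26 − 13.5·22 = 132.0000; (r_i+r_j)·cross = 30·132.0000 = 3960.0000
edge 4: (13.5,26)→(5,27)  cross = 13.5·27 − 5·26 = 234.5000; (r_i+r_j)·cross = 18.5·234.5000 = 4338.2500
edge 5: (5,27)→(0.5,8.5)  cross = 5·8.5 − 0.5·27 = 29.0000; (r_i+r_j)·cross = 5.5·29.0000 = 159.5000
Σcross = 733.2500 → A = |Σcross|/2 = 366.6250 mm²
Σ(r_i+r_j)·cross = 21447.0000 → first moment M = |Σ|/6 = 3574.5000
R_c = M/A = 3574.5000/366.6250 = 9.7497 mm
θ = 223° = 3.892084 rad
V = θ·R_c·A = 3.892084·9.7497·366.6250 = 13912.255 mm³

Volume = 13912.255 mm³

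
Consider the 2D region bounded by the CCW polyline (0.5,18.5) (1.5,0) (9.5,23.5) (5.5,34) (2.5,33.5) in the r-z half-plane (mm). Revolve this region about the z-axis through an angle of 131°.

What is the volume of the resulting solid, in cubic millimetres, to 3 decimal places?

Profile (r,z), 5 vertices: (0.5,18.5) (1.5,0) (9.5,23.5) (5.5,34) (2.5,33.5)
edge 0: (0.5,18.5)→(1.5,0)  cross = 0.5·0 − 1.5·18.5 = -27.7500; (r_i+r_j)·cross = 2·-27.7500 = -55.5000
edge 1: (1.5,0)→(9.5,23.5)  cross = 1.5·23.5 − 9.5·0 = 35.2500; (r_i+r_j)·cross = 11·35.2500 = 387.7500
edge 2: (9.5,23.5)→(5.5,34)  cross = 9.5·34 − 5.5·23.5 = 193.7500; (r_i+r_j)·cross = 15·193.7500 = 2906.2500
edge 3: (5.5,34)→(2.5,33.5)  cross = 5.5·33.5 − 2.5·34 = 99.2500; (r_i+r_j)·cross = 8·99.2500 = 794.0000
edge 4: (2.5,33.5)→(0.5,18.5)  cross = 2.5·18.5 − 0.5·33.5 = 29.5000; (r_i+r_j)·cross = 3·29.5000 = 88.5000
Σcross = 330.0000 → A = |Σcross|/2 = 165.0000 mm²
Σ(r_i+r_j)·cross = 4121.0000 → first moment M = |Σ|/6 = 686.8333
R_c = M/A = 686.8333/165.0000 = 4.1626 mm
θ = 131° = 2.286381 rad
V = θ·R_c·A = 2.286381·4.1626·165.0000 = 1570.363 mm³

Volume = 1570.363 mm³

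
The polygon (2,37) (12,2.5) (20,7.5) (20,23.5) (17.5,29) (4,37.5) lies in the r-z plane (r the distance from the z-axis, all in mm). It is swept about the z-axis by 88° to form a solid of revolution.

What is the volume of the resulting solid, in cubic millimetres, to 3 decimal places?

Profile (r,z), 6 vertices: (2,37) (12,2.5) (20,7.5) (20,23.5) (17.5,29) (4,37.5)
edge 0: (2,37)→(12,2.5)  cross = 2·2.5 − 12·37 = -439.0000; (r_i+r_j)·cross = 14·-439.0000 = -6146.0000
edge 1: (12,2.5)→(20,7.5)  cross = 12·7.5 − 20·2.5 = 40.0000; (r_i+r_j)·cross = 32·40.0000 = 1280.0000
edge 2: (20,7.5)→(20,23.5)  cross = 20·23.5 − 20·7.5 = 320.0000; (r_i+r_j)·cross = 40·320.0000 = 12800.0000
edge 3: (20,23.5)→(17.5,29)  cross = 20·29 − 17.5·23.5 = 168.7500; (r_i+r_j)·cross = 37.5·168.7500 = 6328.1250
edge 4: (17.5,29)→(4,37.5)  cross = 17.5·37.5 − 4·29 = 540.2500; (r_i+r_j)·cross = 21.5·540.2500 = 11615.3750
edge 5: (4,37.5)→(2,37)  cross = 4·37 − 2·37.5 = 73.0000; (r_i+r_j)·cross = 6·73.0000 = 438.0000
Σcross = 703.0000 → A = |Σcross|/2 = 351.5000 mm²
Σ(r_i+r_j)·cross = 26315.5000 → first moment M = |Σ|/6 = 4385.9167
R_c = M/A = 4385.9167/351.5000 = 12.4777 mm
θ = 88° = 1.535890 rad
V = θ·R_c·A = 1.535890·12.4777·351.5000 = 6736.284 mm³

Volume = 6736.284 mm³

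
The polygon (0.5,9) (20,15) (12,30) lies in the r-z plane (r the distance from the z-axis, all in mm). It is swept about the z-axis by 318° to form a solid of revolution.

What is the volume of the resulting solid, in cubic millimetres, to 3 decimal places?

Profile (r,z), 3 vertices: (0.5,9) (20,15) (12,30)
edge 0: (0.5,9)→(20,15)  cross = 0.5·15 − 20·9 = -172.5000; (r_i+r_j)·cross = 20.5·-172.5000 = -3536.2500
edge 1: (20,15)→(12,30)  cross = 20·30 − 12·15 = 420.0000; (r_i+r_j)·cross = 32·420.0000 = 13440.0000
edge 2: (12,30)→(0.5,9)  cross = 12·9 − 0.5·30 = 93.0000; (r_i+r_j)·cross = 12.5·93.0000 = 1162.5000
Σcross = 340.5000 → A = |Σcross|/2 = 170.2500 mm²
Σ(r_i+r_j)·cross = 11066.2500 → first moment M = |Σ|/6 = 1844.3750
R_c = M/A = 1844.3750/170.2500 = 10.8333 mm
θ = 318° = 5.550147 rad
V = θ·R_c·A = 5.550147·10.8333·170.2500 = 10236.552 mm³

Volume = 10236.552 mm³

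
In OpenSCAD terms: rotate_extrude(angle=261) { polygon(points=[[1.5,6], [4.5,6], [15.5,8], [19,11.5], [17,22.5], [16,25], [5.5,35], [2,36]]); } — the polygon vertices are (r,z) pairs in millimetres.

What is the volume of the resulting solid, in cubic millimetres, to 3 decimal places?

Volume = 15223.369 mm³

Profile (r,z), 8 vertices: (1.5,6) (4.5,6) (15.5,8) (19,11.5) (17,22.5) (16,25) (5.5,35) (2,36)
edge 0: (1.5,6)→(4.5,6)  cross = 1.5·6 − 4.5·6 = -18.0000; (r_i+r_j)·cross = 6·-18.0000 = -108.0000
edge 1: (4.5,6)→(15.5,8)  cross = 4.5·8 − 15.5·6 = -57.0000; (r_i+r_j)·cross = 20·-57.0000 = -1140.0000
edge 2: (15.5,8)→(19,11.5)  cross = 15.5·11.5 − 19·8 = 26.2500; (r_i+r_j)·cross = 34.5·26.2500 = 905.6250
edge 3: (19,11.5)→(17,22.5)  cross = 19·22.5 − 17·11.5 = 232.0000; (r_i+r_j)·cross = 36·232.0000 = 8352.0000
edge 4: (17,22.5)→(16,25)  cross = 17·25 − 16·22.5 = 65.0000; (r_i+r_j)·cross = 33·65.0000 = 2145.0000
edge 5: (16,25)→(5.5,35)  cross = 16·35 − 5.5·25 = 422.5000; (r_i+r_j)·cross = 21.5·422.5000 = 9083.7500
edge 6: (5.5,35)→(2,36)  cross = 5.5·36 − 2·35 = 128.0000; (r_i+r_j)·cross = 7.5·128.0000 = 960.0000
edge 7: (2,36)→(1.5,6)  cross = 2·6 − 1.5·36 = -42.0000; (r_i+r_j)·cross = 3.5·-42.0000 = -147.0000
Σcross = 756.7500 → A = |Σcross|/2 = 378.3750 mm²
Σ(r_i+r_j)·cross = 20051.3750 → first moment M = |Σ|/6 = 3341.8958
R_c = M/A = 3341.8958/378.3750 = 8.8322 mm
θ = 261° = 4.555309 rad
V = θ·R_c·A = 4.555309·8.8322·378.3750 = 15223.369 mm³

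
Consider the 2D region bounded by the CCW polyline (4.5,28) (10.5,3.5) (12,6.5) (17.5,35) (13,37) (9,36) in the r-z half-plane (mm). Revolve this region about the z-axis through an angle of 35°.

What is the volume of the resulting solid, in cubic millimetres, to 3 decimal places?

Profile (r,z), 6 vertices: (4.5,28) (10.5,3.5) (12,6.5) (17.5,35) (13,37) (9,36)
edge 0: (4.5,28)→(10.5,3.5)  cross = 4.5·3.5 − 10.5·28 = -278.2500; (r_i+r_j)·cross = 15·-278.2500 = -4173.7500
edge 1: (10.5,3.5)→(12,6.5)  cross = 10.5·6.5 − 12·3.5 = 26.2500; (r_i+r_j)·cross = 22.5·26.2500 = 590.6250
edge 2: (12,6.5)→(17.5,35)  cross = 12·35 − 17.5·6.5 = 306.2500; (r_i+r_j)·cross = 29.5·306.2500 = 9034.3750
edge 3: (17.5,35)→(13,37)  cross = 17.5·37 − 13·35 = 192.5000; (r_i+r_j)·cross = 30.5·192.5000 = 5871.2500
edge 4: (13,37)→(9,36)  cross = 13·36 − 9·37 = 135.0000; (r_i+r_j)·cross = 22·135.0000 = 2970.0000
edge 5: (9,36)→(4.5,28)  cross = 9·28 − 4.5·36 = 90.0000; (r_i+r_j)·cross = 13.5·90.0000 = 1215.0000
Σcross = 471.7500 → A = |Σcross|/2 = 235.8750 mm²
Σ(r_i+r_j)·cross = 15507.5000 → first moment M = |Σ|/6 = 2584.5833
R_c = M/A = 2584.5833/235.8750 = 10.9574 mm
θ = 35° = 0.610865 rad
V = θ·R_c·A = 0.610865·10.9574·235.8750 = 1578.832 mm³

Volume = 1578.832 mm³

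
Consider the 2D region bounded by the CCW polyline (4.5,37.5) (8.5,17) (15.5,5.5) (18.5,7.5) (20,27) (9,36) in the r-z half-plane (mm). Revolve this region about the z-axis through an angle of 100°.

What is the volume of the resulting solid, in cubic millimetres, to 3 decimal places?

Volume = 6341.290 mm³

Profile (r,z), 6 vertices: (4.5,37.5) (8.5,17) (15.5,5.5) (18.5,7.5) (20,27) (9,36)
edge 0: (4.5,37.5)→(8.5,17)  cross = 4.5·17 − 8.5·37.5 = -242.2500; (r_i+r_j)·cross = 13·-242.2500 = -3149.2500
edge 1: (8.5,17)→(15.5,5.5)  cross = 8.5·5.5 − 15.5·17 = -216.7500; (r_i+r_j)·cross = 24·-216.7500 = -5202.0000
edge 2: (15.5,5.5)→(18.5,7.5)  cross = 15.5·7.5 − 18.5·5.5 = 14.5000; (r_i+r_j)·cross = 34·14.5000 = 493.0000
edge 3: (18.5,7.5)→(20,27)  cross = 18.5·27 − 20·7.5 = 349.5000; (r_i+r_j)·cross = 38.5·349.5000 = 13455.7500
edge 4: (20,27)→(9,36)  cross = 20·36 − 9·27 = 477.0000; (r_i+r_j)·cross = 29·477.0000 = 13833.0000
edge 5: (9,36)→(4.5,37.5)  cross = 9·37.5 − 4.5·36 = 175.5000; (r_i+r_j)·cross = 13.5·175.5000 = 2369.2500
Σcross = 557.5000 → A = |Σcross|/2 = 278.7500 mm²
Σ(r_i+r_j)·cross = 21799.7500 → first moment M = |Σ|/6 = 3633.2917
R_c = M/A = 3633.2917/278.7500 = 13.0342 mm
θ = 100° = 1.745329 rad
V = θ·R_c·A = 1.745329·13.0342·278.7500 = 6341.290 mm³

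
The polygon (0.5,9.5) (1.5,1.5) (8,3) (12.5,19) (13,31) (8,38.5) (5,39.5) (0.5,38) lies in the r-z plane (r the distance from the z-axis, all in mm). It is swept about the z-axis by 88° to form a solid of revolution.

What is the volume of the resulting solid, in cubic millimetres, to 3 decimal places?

Volume = 3497.189 mm³

Profile (r,z), 8 vertices: (0.5,9.5) (1.5,1.5) (8,3) (12.5,19) (13,31) (8,38.5) (5,39.5) (0.5,38)
edge 0: (0.5,9.5)→(1.5,1.5)  cross = 0.5·1.5 − 1.5·9.5 = -13.5000; (r_i+r_j)·cross = 2·-13.5000 = -27.0000
edge 1: (1.5,1.5)→(8,3)  cross = 1.5·3 − 8·1.5 = -7.5000; (r_i+r_j)·cross = 9.5·-7.5000 = -71.2500
edge 2: (8,3)→(12.5,19)  cross = 8·19 − 12.5·3 = 114.5000; (r_i+r_j)·cross = 20.5·114.5000 = 2347.2500
edge 3: (12.5,19)→(13,31)  cross = 12.5·31 − 13·19 = 140.5000; (r_i+r_j)·cross = 25.5·140.5000 = 3582.7500
edge 4: (13,31)→(8,38.5)  cross = 13·38.5 − 8·31 = 252.5000; (r_i+r_j)·cross = 21·252.5000 = 5302.5000
edge 5: (8,38.5)→(5,39.5)  cross = 8·39.5 − 5·38.5 = 123.5000; (r_i+r_j)·cross = 13·123.5000 = 1605.5000
edge 6: (5,39.5)→(0.5,38)  cross = 5·38 − 0.5·39.5 = 170.2500; (r_i+r_j)·cross = 5.5·170.2500 = 936.3750
edge 7: (0.5,38)→(0.5,9.5)  cross = 0.5·9.5 − 0.5·38 = -14.2500; (r_i+r_j)·cross = 1·-14.2500 = -14.2500
Σcross = 766.0000 → A = |Σcross|/2 = 383.0000 mm²
Σ(r_i+r_j)·cross = 13661.8750 → first moment M = |Σ|/6 = 2276.9792
R_c = M/A = 2276.9792/383.0000 = 5.9451 mm
θ = 88° = 1.535890 rad
V = θ·R_c·A = 1.535890·5.9451·383.0000 = 3497.189 mm³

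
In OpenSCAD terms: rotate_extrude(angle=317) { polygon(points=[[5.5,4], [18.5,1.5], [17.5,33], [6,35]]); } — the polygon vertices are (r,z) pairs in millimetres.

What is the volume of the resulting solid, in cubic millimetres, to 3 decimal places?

Volume = 25135.028 mm³

Profile (r,z), 4 vertices: (5.5,4) (18.5,1.5) (17.5,33) (6,35)
edge 0: (5.5,4)→(18.5,1.5)  cross = 5.5·1.5 − 18.5·4 = -65.7500; (r_i+r_j)·cross = 24·-65.7500 = -1578.0000
edge 1: (18.5,1.5)→(17.5,33)  cross = 18.5·33 − 17.5·1.5 = 584.2500; (r_i+r_j)·cross = 36·584.2500 = 21033.0000
edge 2: (17.5,33)→(6,35)  cross = 17.5·35 − 6·33 = 414.5000; (r_i+r_j)·cross = 23.5·414.5000 = 9740.7500
edge 3: (6,35)→(5.5,4)  cross = 6·4 − 5.5·35 = -168.5000; (r_i+r_j)·cross = 11.5·-168.5000 = -1937.7500
Σcross = 764.5000 → A = |Σcross|/2 = 382.2500 mm²
Σ(r_i+r_j)·cross = 27258.0000 → first moment M = |Σ|/6 = 4543.0000
R_c = M/A = 4543.0000/382.2500 = 11.8849 mm
θ = 317° = 5.532694 rad
V = θ·R_c·A = 5.532694·11.8849·382.2500 = 25135.028 mm³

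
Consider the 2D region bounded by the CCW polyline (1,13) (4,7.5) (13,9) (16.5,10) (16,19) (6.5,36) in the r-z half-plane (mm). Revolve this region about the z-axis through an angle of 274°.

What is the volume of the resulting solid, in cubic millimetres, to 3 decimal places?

Profile (r,z), 6 vertices: (1,13) (4,7.5) (13,9) (16.5,10) (16,19) (6.5,36)
edge 0: (1,13)→(4,7.5)  cross = 1·7.5 − 4·13 = -44.5000; (r_i+r_j)·cross = 5·-44.5000 = -222.5000
edge 1: (4,7.5)→(13,9)  cross = 4·9 − 13·7.5 = -61.5000; (r_i+r_j)·cross = 17·-61.5000 = -1045.5000
edge 2: (13,9)→(16.5,10)  cross = 13·10 − 16.5·9 = -18.5000; (r_i+r_j)·cross = 29.5·-18.5000 = -545.7500
edge 3: (16.5,10)→(16,19)  cross = 16.5·19 − 16·10 = 153.5000; (r_i+r_j)·cross = 32.5·153.5000 = 4988.7500
edge 4: (16,19)→(6.5,36)  cross = 16·36 − 6.5·19 = 452.5000; (r_i+r_j)·cross = 22.5·452.5000 = 10181.2500
edge 5: (6.5,36)→(1,13)  cross = 6.5·13 − 1·36 = 48.5000; (r_i+r_j)·cross = 7.5·48.5000 = 363.7500
Σcross = 530.0000 → A = |Σcross|/2 = 265.0000 mm²
Σ(r_i+r_j)·cross = 13720.0000 → first moment M = |Σ|/6 = 2286.6667
R_c = M/A = 2286.6667/265.0000 = 8.6289 mm
θ = 274° = 4.782202 rad
V = θ·R_c·A = 4.782202·8.6289·265.0000 = 10935.302 mm³

Volume = 10935.302 mm³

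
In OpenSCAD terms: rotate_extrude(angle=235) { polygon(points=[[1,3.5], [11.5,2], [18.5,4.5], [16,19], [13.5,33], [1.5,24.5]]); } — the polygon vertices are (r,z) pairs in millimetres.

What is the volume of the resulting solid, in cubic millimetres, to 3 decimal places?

Profile (r,z), 6 vertices: (1,3.5) (11.5,2) (18.5,4.5) (16,19) (13.5,33) (1.5,24.5)
edge 0: (1,3.5)→(11.5,2)  cross = 1·2 − 11.5·3.5 = -38.2500; (r_i+r_j)·cross = 12.5·-38.2500 = -478.1250
edge 1: (11.5,2)→(18.5,4.5)  cross = 11.5·4.5 − 18.5·2 = 14.7500; (r_i+r_j)·cross = 30·14.7500 = 442.5000
edge 2: (18.5,4.5)→(16,19)  cross = 18.5·19 − 16·4.5 = 279.5000; (r_i+r_j)·cross = 34.5·279.5000 = 9642.7500
edge 3: (16,19)→(13.5,33)  cross = 16·33 − 13.5·19 = 271.5000; (r_i+r_j)·cross = 29.5·271.5000 = 8009.2500
edge 4: (13.5,33)→(1.5,24.5)  cross = 13.5·24.5 − 1.5·33 = 281.2500; (r_i+r_j)·cross = 15·281.2500 = 4218.7500
edge 5: (1.5,24.5)→(1,3.5)  cross = 1.5·3.5 − 1·24.5 = -19.2500; (r_i+r_j)·cross = 2.5·-19.2500 = -48.1250
Σcross = 789.5000 → A = |Σcross|/2 = 394.7500 mm²
Σ(r_i+r_j)·cross = 21787.0000 → first moment M = |Σ|/6 = 3631.1667
R_c = M/A = 3631.1667/394.7500 = 9.1986 mm
θ = 235° = 4.101524 rad
V = θ·R_c·A = 4.101524·9.1986·394.7500 = 14893.316 mm³

Volume = 14893.316 mm³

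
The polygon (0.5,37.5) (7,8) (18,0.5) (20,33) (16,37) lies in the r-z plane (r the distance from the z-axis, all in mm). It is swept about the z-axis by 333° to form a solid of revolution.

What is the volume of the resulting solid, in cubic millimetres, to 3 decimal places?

Profile (r,z), 5 vertices: (0.5,37.5) (7,8) (18,0.5) (20,33) (16,37)
edge 0: (0.5,37.5)→(7,8)  cross = 0.5·8 − 7·37.5 = -258.5000; (r_i+r_j)·cross = 7.5·-258.5000 = -1938.7500
edge 1: (7,8)→(18,0.5)  cross = 7·0.5 − 18·8 = -140.5000; (r_i+r_j)·cross = 25·-140.5000 = -3512.5000
edge 2: (18,0.5)→(20,33)  cross = 18·33 − 20·0.5 = 584.0000; (r_i+r_j)·cross = 38·584.0000 = 22192.0000
edge 3: (20,33)→(16,37)  cross = 20·37 − 16·33 = 212.0000; (r_i+r_j)·cross = 36·212.0000 = 7632.0000
edge 4: (16,37)→(0.5,37.5)  cross = 16·37.5 − 0.5·37 = 581.5000; (r_i+r_j)·cross = 16.5·581.5000 = 9594.7500
Σcross = 978.5000 → A = |Σcross|/2 = 489.2500 mm²
Σ(r_i+r_j)·cross = 33967.5000 → first moment M = |Σ|/6 = 5661.2500
R_c = M/A = 5661.2500/489.2500 = 11.5713 mm
θ = 333° = 5.811946 rad
V = θ·R_c·A = 5.811946·11.5713·489.2500 = 32902.882 mm³

Volume = 32902.882 mm³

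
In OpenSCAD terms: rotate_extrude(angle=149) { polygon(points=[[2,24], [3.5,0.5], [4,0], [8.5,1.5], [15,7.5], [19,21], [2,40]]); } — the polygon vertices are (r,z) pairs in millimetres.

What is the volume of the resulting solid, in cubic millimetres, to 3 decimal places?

Volume = 9270.006 mm³

Profile (r,z), 7 vertices: (2,24) (3.5,0.5) (4,0) (8.5,1.5) (15,7.5) (19,21) (2,40)
edge 0: (2,24)→(3.5,0.5)  cross = 2·0.5 − 3.5·24 = -83.0000; (r_i+r_j)·cross = 5.5·-83.0000 = -456.5000
edge 1: (3.5,0.5)→(4,0)  cross = 3.5·0 − 4·0.5 = -2.0000; (r_i+r_j)·cross = 7.5·-2.0000 = -15.0000
edge 2: (4,0)→(8.5,1.5)  cross = 4·1.5 − 8.5·0 = 6.0000; (r_i+r_j)·cross = 12.5·6.0000 = 75.0000
edge 3: (8.5,1.5)→(15,7.5)  cross = 8.5·7.5 − 15·1.5 = 41.2500; (r_i+r_j)·cross = 23.5·41.2500 = 969.3750
edge 4: (15,7.5)→(19,21)  cross = 15·21 − 19·7.5 = 172.5000; (r_i+r_j)·cross = 34·172.5000 = 5865.0000
edge 5: (19,21)→(2,40)  cross = 19·40 − 2·21 = 718.0000; (r_i+r_j)·cross = 21·718.0000 = 15078.0000
edge 6: (2,40)→(2,24)  cross = 2·24 − 2·40 = -32.0000; (r_i+r_j)·cross = 4·-32.0000 = -128.0000
Σcross = 820.7500 → A = |Σcross|/2 = 410.3750 mm²
Σ(r_i+r_j)·cross = 21387.8750 → first moment M = |Σ|/6 = 3564.6458
R_c = M/A = 3564.6458/410.3750 = 8.6863 mm
θ = 149° = 2.600541 rad
V = θ·R_c·A = 2.600541·8.6863·410.3750 = 9270.006 mm³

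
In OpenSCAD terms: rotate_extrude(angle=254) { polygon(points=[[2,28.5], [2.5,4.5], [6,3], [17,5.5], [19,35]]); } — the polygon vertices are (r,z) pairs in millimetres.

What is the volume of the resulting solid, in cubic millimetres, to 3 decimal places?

Profile (r,z), 5 vertices: (2,28.5) (2.5,4.5) (6,3) (17,5.5) (19,35)
edge 0: (2,28.5)→(2.5,4.5)  cross = 2·4.5 − 2.5·28.5 = -62.2500; (r_i+r_j)·cross = 4.5·-62.2500 = -280.1250
edge 1: (2.5,4.5)→(6,3)  cross = 2.5·3 − 6·4.5 = -19.5000; (r_i+r_j)·cross = 8.5·-19.5000 = -165.7500
edge 2: (6,3)→(17,5.5)  cross = 6·5.5 − 17·3 = -18.0000; (r_i+r_j)·cross = 23·-18.0000 = -414.0000
edge 3: (17,5.5)→(19,35)  cross = 17·35 − 19·5.5 = 490.5000; (r_i+r_j)·cross = 36·490.5000 = 17658.0000
edge 4: (19,35)→(2,28.5)  cross = 19·28.5 − 2·35 = 471.5000; (r_i+r_j)·cross = 21·471.5000 = 9901.5000
Σcross = 862.2500 → A = |Σcross|/2 = 431.1250 mm²
Σ(r_i+r_j)·cross = 26699.6250 → first moment M = |Σ|/6 = 4449.9375
R_c = M/A = 4449.9375/431.1250 = 10.3217 mm
θ = 254° = 4.433136 rad
V = θ·R_c·A = 4.433136·10.3217·431.1250 = 19727.179 mm³

Volume = 19727.179 mm³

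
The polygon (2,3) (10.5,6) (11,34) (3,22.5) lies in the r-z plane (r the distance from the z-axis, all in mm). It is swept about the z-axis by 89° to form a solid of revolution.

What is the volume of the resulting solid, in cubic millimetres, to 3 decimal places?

Volume = 2037.404 mm³

Profile (r,z), 4 vertices: (2,3) (10.5,6) (11,34) (3,22.5)
edge 0: (2,3)→(10.5,6)  cross = 2·6 − 10.5·3 = -19.5000; (r_i+r_j)·cross = 12.5·-19.5000 = -243.7500
edge 1: (10.5,6)→(11,34)  cross = 10.5·34 − 11·6 = 291.0000; (r_i+r_j)·cross = 21.5·291.0000 = 6256.5000
edge 2: (11,34)→(3,22.5)  cross = 11·22.5 − 3·34 = 145.5000; (r_i+r_j)·cross = 14·145.5000 = 2037.0000
edge 3: (3,22.5)→(2,3)  cross = 3·3 − 2·22.5 = -36.0000; (r_i+r_j)·cross = 5·-36.0000 = -180.0000
Σcross = 381.0000 → A = |Σcross|/2 = 190.5000 mm²
Σ(r_i+r_j)·cross = 7869.7500 → first moment M = |Σ|/6 = 1311.6250
R_c = M/A = 1311.6250/190.5000 = 6.8852 mm
θ = 89° = 1.553343 rad
V = θ·R_c·A = 1.553343·6.8852·190.5000 = 2037.404 mm³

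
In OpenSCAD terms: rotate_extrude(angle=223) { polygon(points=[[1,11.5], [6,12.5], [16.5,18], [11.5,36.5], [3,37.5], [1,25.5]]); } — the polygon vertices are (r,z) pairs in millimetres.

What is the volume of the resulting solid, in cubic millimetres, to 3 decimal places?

Volume = 8597.776 mm³

Profile (r,z), 6 vertices: (1,11.5) (6,12.5) (16.5,18) (11.5,36.5) (3,37.5) (1,25.5)
edge 0: (1,11.5)→(6,12.5)  cross = 1·12.5 − 6·11.5 = -56.5000; (r_i+r_j)·cross = 7·-56.5000 = -395.5000
edge 1: (6,12.5)→(16.5,18)  cross = 6·18 − 16.5·12.5 = -98.2500; (r_i+r_j)·cross = 22.5·-98.2500 = -2210.6250
edge 2: (16.5,18)→(11.5,36.5)  cross = 16.5·36.5 − 11.5·18 = 395.2500; (r_i+r_j)·cross = 28·395.2500 = 11067.0000
edge 3: (11.5,36.5)→(3,37.5)  cross = 11.5·37.5 − 3·36.5 = 321.7500; (r_i+r_j)·cross = 14.5·321.7500 = 4665.3750
edge 4: (3,37.5)→(1,25.5)  cross = 3·25.5 − 1·37.5 = 39.0000; (r_i+r_j)·cross = 4·39.0000 = 156.0000
edge 5: (1,25.5)→(1,11.5)  cross = 1·11.5 − 1·25.5 = -14.0000; (r_i+r_j)·cross = 2·-14.0000 = -28.0000
Σcross = 587.2500 → A = |Σcross|/2 = 293.6250 mm²
Σ(r_i+r_j)·cross = 13254.2500 → first moment M = |Σ|/6 = 2209.0417
R_c = M/A = 2209.0417/293.6250 = 7.5233 mm
θ = 223° = 3.892084 rad
V = θ·R_c·A = 3.892084·7.5233·293.6250 = 8597.776 mm³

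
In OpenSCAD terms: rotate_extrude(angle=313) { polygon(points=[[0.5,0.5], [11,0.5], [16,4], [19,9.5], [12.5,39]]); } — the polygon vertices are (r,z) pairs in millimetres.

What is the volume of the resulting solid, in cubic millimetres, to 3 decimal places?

Volume = 20941.270 mm³

Profile (r,z), 5 vertices: (0.5,0.5) (11,0.5) (16,4) (19,9.5) (12.5,39)
edge 0: (0.5,0.5)→(11,0.5)  cross = 0.5·0.5 − 11·0.5 = -5.2500; (r_i+r_j)·cross = 11.5·-5.2500 = -60.3750
edge 1: (11,0.5)→(16,4)  cross = 11·4 − 16·0.5 = 36.0000; (r_i+r_j)·cross = 27·36.0000 = 972.0000
edge 2: (16,4)→(19,9.5)  cross = 16·9.5 − 19·4 = 76.0000; (r_i+r_j)·cross = 35·76.0000 = 2660.0000
edge 3: (19,9.5)→(12.5,39)  cross = 19·39 − 12.5·9.5 = 622.2500; (r_i+r_j)·cross = 31.5·622.2500 = 19600.8750
edge 4: (12.5,39)→(0.5,0.5)  cross = 12.5·0.5 − 0.5·39 = -13.2500; (r_i+r_j)·cross = 13·-13.2500 = -172.2500
Σcross = 715.7500 → A = |Σcross|/2 = 357.8750 mm²
Σ(r_i+r_j)·cross = 23000.2500 → first moment M = |Σ|/6 = 3833.3750
R_c = M/A = 3833.3750/357.8750 = 10.7115 mm
θ = 313° = 5.462881 rad
V = θ·R_c·A = 5.462881·10.7115·357.8750 = 20941.270 mm³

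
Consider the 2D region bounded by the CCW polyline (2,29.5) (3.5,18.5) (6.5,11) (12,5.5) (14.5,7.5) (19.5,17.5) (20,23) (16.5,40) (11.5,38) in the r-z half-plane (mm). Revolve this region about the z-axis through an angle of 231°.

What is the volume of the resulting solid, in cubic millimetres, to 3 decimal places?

Volume = 19105.604 mm³

Profile (r,z), 9 vertices: (2,29.5) (3.5,18.5) (6.5,11) (12,5.5) (14.5,7.5) (19.5,17.5) (20,23) (16.5,40) (11.5,38)
edge 0: (2,29.5)→(3.5,18.5)  cross = 2·18.5 − 3.5·29.5 = -66.2500; (r_i+r_j)·cross = 5.5·-66.2500 = -364.3750
edge 1: (3.5,18.5)→(6.5,11)  cross = 3.5·11 − 6.5·18.5 = -81.7500; (r_i+r_j)·cross = 10·-81.7500 = -817.5000
edge 2: (6.5,11)→(12,5.5)  cross = 6.5·5.5 − 12·11 = -96.2500; (r_i+r_j)·cross = 18.5·-96.2500 = -1780.6250
edge 3: (12,5.5)→(14.5,7.5)  cross = 12·7.5 − 14.5·5.5 = 10.2500; (r_i+r_j)·cross = 26.5·10.2500 = 271.6250
edge 4: (14.5,7.5)→(19.5,17.5)  cross = 14.5·17.5 − 19.5·7.5 = 107.5000; (r_i+r_j)·cross = 34·107.5000 = 3655.0000
edge 5: (19.5,17.5)→(20,23)  cross = 19.5·23 − 20·17.5 = 98.5000; (r_i+r_j)·cross = 39.5·98.5000 = 3890.7500
edge 6: (20,23)→(16.5,40)  cross = 20·40 − 16.5·23 = 420.5000; (r_i+r_j)·cross = 36.5·420.5000 = 15348.2500
edge 7: (16.5,40)→(11.5,38)  cross = 16.5·38 − 11.5·40 = 167.0000; (r_i+r_j)·cross = 28·167.0000 = 4676.0000
edge 8: (11.5,38)→(2,29.5)  cross = 11.5·29.5 − 2·38 = 263.2500; (r_i+r_j)·cross = 13.5·263.2500 = 3553.8750
Σcross = 822.7500 → A = |Σcross|/2 = 411.3750 mm²
Σ(r_i+r_j)·cross = 28433.0000 → first moment M = |Σ|/6 = 4738.8333
R_c = M/A = 4738.8333/411.3750 = 11.5195 mm
θ = 231° = 4.031711 rad
V = θ·R_c·A = 4.031711·11.5195·411.3750 = 19105.604 mm³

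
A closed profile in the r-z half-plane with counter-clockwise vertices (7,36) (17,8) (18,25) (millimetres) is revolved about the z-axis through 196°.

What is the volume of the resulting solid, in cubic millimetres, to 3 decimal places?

Volume = 4741.292 mm³

Profile (r,z), 3 vertices: (7,36) (17,8) (18,25)
edge 0: (7,36)→(17,8)  cross = 7·8 − 17·36 = -556.0000; (r_i+r_j)·cross = 24·-556.0000 = -13344.0000
edge 1: (17,8)→(18,25)  cross = 17·25 − 18·8 = 281.0000; (r_i+r_j)·cross = 35·281.0000 = 9835.0000
edge 2: (18,25)→(7,36)  cross = 18·36 − 7·25 = 473.0000; (r_i+r_j)·cross = 25·473.0000 = 11825.0000
Σcross = 198.0000 → A = |Σcross|/2 = 99.0000 mm²
Σ(r_i+r_j)·cross = 8316.0000 → first moment M = |Σ|/6 = 1386.0000
R_c = M/A = 1386.0000/99.0000 = 14.0000 mm
θ = 196° = 3.420845 rad
V = θ·R_c·A = 3.420845·14.0000·99.0000 = 4741.292 mm³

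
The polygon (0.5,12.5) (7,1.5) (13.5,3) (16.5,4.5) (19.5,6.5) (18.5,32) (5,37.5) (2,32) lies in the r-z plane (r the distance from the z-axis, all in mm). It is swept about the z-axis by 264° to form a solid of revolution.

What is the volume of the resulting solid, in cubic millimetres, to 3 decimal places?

Volume = 25117.461 mm³

Profile (r,z), 8 vertices: (0.5,12.5) (7,1.5) (13.5,3) (16.5,4.5) (19.5,6.5) (18.5,32) (5,37.5) (2,32)
edge 0: (0.5,12.5)→(7,1.5)  cross = 0.5·1.5 − 7·12.5 = -86.7500; (r_i+r_j)·cross = 7.5·-86.7500 = -650.6250
edge 1: (7,1.5)→(13.5,3)  cross = 7·3 − 13.5·1.5 = 0.7500; (r_i+r_j)·cross = 20.5·0.7500 = 15.3750
edge 2: (13.5,3)→(16.5,4.5)  cross = 13.5·4.5 − 16.5·3 = 11.2500; (r_i+r_j)·cross = 30·11.2500 = 337.5000
edge 3: (16.5,4.5)→(19.5,6.5)  cross = 16.5·6.5 − 19.5·4.5 = 19.5000; (r_i+r_j)·cross = 36·19.5000 = 702.0000
edge 4: (19.5,6.5)→(18.5,32)  cross = 19.5·32 − 18.5·6.5 = 503.7500; (r_i+r_j)·cross = 38·503.7500 = 19142.5000
edge 5: (18.5,32)→(5,37.5)  cross = 18.5·37.5 − 5·32 = 533.7500; (r_i+r_j)·cross = 23.5·533.7500 = 12543.1250
edge 6: (5,37.5)→(2,32)  cross = 5·32 − 2·37.5 = 85.0000; (r_i+r_j)·cross = 7·85.0000 = 595.0000
edge 7: (2,32)→(0.5,12.5)  cross = 2·12.5 − 0.5·32 = 9.0000; (r_i+r_j)·cross = 2.5·9.0000 = 22.5000
Σcross = 1076.2500 → A = |Σcross|/2 = 538.1250 mm²
Σ(r_i+r_j)·cross = 32707.3750 → first moment M = |Σ|/6 = 5451.2292
R_c = M/A = 5451.2292/538.1250 = 10.1300 mm
θ = 264° = 4.607669 rad
V = θ·R_c·A = 4.607669·10.1300·538.1250 = 25117.461 mm³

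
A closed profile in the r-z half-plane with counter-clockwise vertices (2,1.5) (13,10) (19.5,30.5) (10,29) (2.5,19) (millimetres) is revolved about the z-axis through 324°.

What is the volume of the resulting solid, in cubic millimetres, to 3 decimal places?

Profile (r,z), 5 vertices: (2,1.5) (13,10) (19.5,30.5) (10,29) (2.5,19)
edge 0: (2,1.5)→(13,10)  cross = 2·10 − 13·1.5 = 0.5000; (r_i+r_j)·cross = 15·0.5000 = 7.5000
edge 1: (13,10)→(19.5,30.5)  cross = 13·30.5 − 19.5·10 = 201.5000; (r_i+r_j)·cross = 32.5·201.5000 = 6548.7500
edge 2: (19.5,30.5)→(10,29)  cross = 19.5·29 − 10·30.5 = 260.5000; (r_i+r_j)·cross = 29.5·260.5000 = 7684.7500
edge 3: (10,29)→(2.5,19)  cross = 10·19 − 2.5·29 = 117.5000; (r_i+r_j)·cross = 12.5·117.5000 = 1468.7500
edge 4: (2.5,19)→(2,1.5)  cross = 2.5·1.5 − 2·19 = -34.2500; (r_i+r_j)·cross = 4.5·-34.2500 = -154.1250
Σcross = 545.7500 → A = |Σcross|/2 = 272.8750 mm²
Σ(r_i+r_j)·cross = 15555.6250 → first moment M = |Σ|/6 = 2592.6042
R_c = M/A = 2592.6042/272.8750 = 9.5011 mm
θ = 324° = 5.654867 rad
V = θ·R_c·A = 5.654867·9.5011·272.8750 = 14660.831 mm³

Volume = 14660.831 mm³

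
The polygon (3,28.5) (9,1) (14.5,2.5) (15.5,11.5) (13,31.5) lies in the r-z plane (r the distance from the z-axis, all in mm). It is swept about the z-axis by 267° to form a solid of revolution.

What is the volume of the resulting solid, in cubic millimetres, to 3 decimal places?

Profile (r,z), 5 vertices: (3,28.5) (9,1) (14.5,2.5) (15.5,11.5) (13,31.5)
edge 0: (3,28.5)→(9,1)  cross = 3·1 − 9·28.5 = -253.5000; (r_i+r_j)·cross = 12·-253.5000 = -3042.0000
edge 1: (9,1)→(14.5,2.5)  cross = 9·2.5 − 14.5·1 = 8.0000; (r_i+r_j)·cross = 23.5·8.0000 = 188.0000
edge 2: (14.5,2.5)→(15.5,11.5)  cross = 14.5·11.5 − 15.5·2.5 = 128.0000; (r_i+r_j)·cross = 30·128.0000 = 3840.0000
edge 3: (15.5,11.5)→(13,31.5)  cross = 15.5·31.5 − 13·11.5 = 338.7500; (r_i+r_j)·cross = 28.5·338.7500 = 9654.3750
edge 4: (13,31.5)→(3,28.5)  cross = 13·28.5 − 3·31.5 = 276.0000; (r_i+r_j)·cross = 16·276.0000 = 4416.0000
Σcross = 497.2500 → A = |Σcross|/2 = 248.6250 mm²
Σ(r_i+r_j)·cross = 15056.3750 → first moment M = |Σ|/6 = 2509.3958
R_c = M/A = 2509.3958/248.6250 = 10.0931 mm
θ = 267° = 4.660029 rad
V = θ·R_c·A = 4.660029·10.0931·248.6250 = 11693.858 mm³

Volume = 11693.858 mm³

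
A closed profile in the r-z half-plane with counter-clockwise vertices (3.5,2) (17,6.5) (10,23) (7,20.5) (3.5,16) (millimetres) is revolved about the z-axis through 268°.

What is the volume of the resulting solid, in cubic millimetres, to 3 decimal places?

Volume = 7327.276 mm³

Profile (r,z), 5 vertices: (3.5,2) (17,6.5) (10,23) (7,20.5) (3.5,16)
edge 0: (3.5,2)→(17,6.5)  cross = 3.5·6.5 − 17·2 = -11.2500; (r_i+r_j)·cross = 20.5·-11.2500 = -230.6250
edge 1: (17,6.5)→(10,23)  cross = 17·23 − 10·6.5 = 326.0000; (r_i+r_j)·cross = 27·326.0000 = 8802.0000
edge 2: (10,23)→(7,20.5)  cross = 10·20.5 − 7·23 = 44.0000; (r_i+r_j)·cross = 17·44.0000 = 748.0000
edge 3: (7,20.5)→(3.5,16)  cross = 7·16 − 3.5·20.5 = 40.2500; (r_i+r_j)·cross = 10.5·40.2500 = 422.6250
edge 4: (3.5,16)→(3.5,2)  cross = 3.5·2 − 3.5·16 = -49.0000; (r_i+r_j)·cross = 7·-49.0000 = -343.0000
Σcross = 350.0000 → A = |Σcross|/2 = 175.0000 mm²
Σ(r_i+r_j)·cross = 9399.0000 → first moment M = |Σ|/6 = 1566.5000
R_c = M/A = 1566.5000/175.0000 = 8.9514 mm
θ = 268° = 4.677482 rad
V = θ·R_c·A = 4.677482·8.9514·175.0000 = 7327.276 mm³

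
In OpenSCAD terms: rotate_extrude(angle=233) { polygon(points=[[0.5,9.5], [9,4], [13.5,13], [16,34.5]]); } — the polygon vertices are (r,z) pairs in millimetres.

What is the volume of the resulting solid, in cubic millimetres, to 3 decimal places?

Profile (r,z), 4 vertices: (0.5,9.5) (9,4) (13.5,13) (16,34.5)
edge 0: (0.5,9.5)→(9,4)  cross = 0.5·4 − 9·9.5 = -83.5000; (r_i+r_j)·cross = 9.5·-83.5000 = -793.2500
edge 1: (9,4)→(13.5,13)  cross = 9·13 − 13.5·4 = 63.0000; (r_i+r_j)·cross = 22.5·63.0000 = 1417.5000
edge 2: (13.5,13)→(16,34.5)  cross = 13.5·34.5 − 16·13 = 257.7500; (r_i+r_j)·cross = 29.5·257.7500 = 7603.6250
edge 3: (16,34.5)→(0.5,9.5)  cross = 16·9.5 − 0.5·34.5 = 134.7500; (r_i+r_j)·cross = 16.5·134.7500 = 2223.3750
Σcross = 372.0000 → A = |Σcross|/2 = 186.0000 mm²
Σ(r_i+r_j)·cross = 10451.2500 → first moment M = |Σ|/6 = 1741.8750
R_c = M/A = 1741.8750/186.0000 = 9.3649 mm
θ = 233° = 4.066617 rad
V = θ·R_c·A = 4.066617·9.3649·186.0000 = 7083.539 mm³

Volume = 7083.539 mm³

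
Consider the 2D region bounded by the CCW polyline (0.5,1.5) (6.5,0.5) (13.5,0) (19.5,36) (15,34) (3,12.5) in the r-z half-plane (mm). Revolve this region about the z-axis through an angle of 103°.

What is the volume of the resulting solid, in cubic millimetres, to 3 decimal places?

Volume = 6475.538 mm³

Profile (r,z), 6 vertices: (0.5,1.5) (6.5,0.5) (13.5,0) (19.5,36) (15,34) (3,12.5)
edge 0: (0.5,1.5)→(6.5,0.5)  cross = 0.5·0.5 − 6.5·1.5 = -9.5000; (r_i+r_j)·cross = 7·-9.5000 = -66.5000
edge 1: (6.5,0.5)→(13.5,0)  cross = 6.5·0 − 13.5·0.5 = -6.7500; (r_i+r_j)·cross = 20·-6.7500 = -135.0000
edge 2: (13.5,0)→(19.5,36)  cross = 13.5·36 − 19.5·0 = 486.0000; (r_i+r_j)·cross = 33·486.0000 = 16038.0000
edge 3: (19.5,36)→(15,34)  cross = 19.5·34 − 15·36 = 123.0000; (r_i+r_j)·cross = 34.5·123.0000 = 4243.5000
edge 4: (15,34)→(3,12.5)  cross = 15·12.5 − 3·34 = 85.5000; (r_i+r_j)·cross = 18·85.5000 = 1539.0000
edge 5: (3,12.5)→(0.5,1.5)  cross = 3·1.5 − 0.5·12.5 = -1.7500; (r_i+r_j)·cross = 3.5·-1.7500 = -6.1250
Σcross = 676.5000 → A = |Σcross|/2 = 338.2500 mm²
Σ(r_i+r_j)·cross = 21612.8750 → first moment M = |Σ|/6 = 3602.1458
R_c = M/A = 3602.1458/338.2500 = 10.6494 mm
θ = 103° = 1.797689 rad
V = θ·R_c·A = 1.797689·10.6494·338.2500 = 6475.538 mm³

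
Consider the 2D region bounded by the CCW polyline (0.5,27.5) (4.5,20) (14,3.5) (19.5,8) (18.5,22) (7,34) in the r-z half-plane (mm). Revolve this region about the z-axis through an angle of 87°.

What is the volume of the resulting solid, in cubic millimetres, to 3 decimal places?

Profile (r,z), 6 vertices: (0.5,27.5) (4.5,20) (14,3.5) (19.5,8) (18.5,22) (7,34)
edge 0: (0.5,27.5)→(4.5,20)  cross = 0.5·20 − 4.5·27.5 = -113.7500; (r_i+r_j)·cross = 5·-113.7500 = -568.7500
edge 1: (4.5,20)→(14,3.5)  cross = 4.5·3.5 − 14·20 = -264.2500; (r_i+r_j)·cross = 18.5·-264.2500 = -4888.6250
edge 2: (14,3.5)→(19.5,8)  cross = 14·8 − 19.5·3.5 = 43.7500; (r_i+r_j)·cross = 33.5·43.7500 = 1465.6250
edge 3: (19.5,8)→(18.5,22)  cross = 19.5·22 − 18.5·8 = 281.0000; (r_i+r_j)·cross = 38·281.0000 = 10678.0000
edge 4: (18.5,22)→(7,34)  cross = 18.5·34 − 7·22 = 475.0000; (r_i+r_j)·cross = 25.5·475.0000 = 12112.5000
edge 5: (7,34)→(0.5,27.5)  cross = 7·27.5 − 0.5·34 = 175.5000; (r_i+r_j)·cross = 7.5·175.5000 = 1316.2500
Σcross = 597.2500 → A = |Σcross|/2 = 298.6250 mm²
Σ(r_i+r_j)·cross = 20115.0000 → first moment M = |Σ|/6 = 3352.5000
R_c = M/A = 3352.5000/298.6250 = 11.2265 mm
θ = 87° = 1.518436 rad
V = θ·R_c·A = 1.518436·11.2265·298.6250 = 5090.558 mm³

Volume = 5090.558 mm³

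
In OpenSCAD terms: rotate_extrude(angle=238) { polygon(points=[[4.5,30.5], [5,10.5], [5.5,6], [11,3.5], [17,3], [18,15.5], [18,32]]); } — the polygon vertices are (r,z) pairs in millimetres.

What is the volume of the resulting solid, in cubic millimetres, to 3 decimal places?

Volume = 16845.642 mm³

Profile (r,z), 7 vertices: (4.5,30.5) (5,10.5) (5.5,6) (11,3.5) (17,3) (18,15.5) (18,32)
edge 0: (4.5,30.5)→(5,10.5)  cross = 4.5·10.5 − 5·30.5 = -105.2500; (r_i+r_j)·cross = 9.5·-105.2500 = -999.8750
edge 1: (5,10.5)→(5.5,6)  cross = 5·6 − 5.5·10.5 = -27.7500; (r_i+r_j)·cross = 10.5·-27.7500 = -291.3750
edge 2: (5.5,6)→(11,3.5)  cross = 5.5·3.5 − 11·6 = -46.7500; (r_i+r_j)·cross = 16.5·-46.7500 = -771.3750
edge 3: (11,3.5)→(17,3)  cross = 11·3 − 17·3.5 = -26.5000; (r_i+r_j)·cross = 28·-26.5000 = -742.0000
edge 4: (17,3)→(18,15.5)  cross = 17·15.5 − 18·3 = 209.5000; (r_i+r_j)·cross = 35·209.5000 = 7332.5000
edge 5: (18,15.5)→(18,32)  cross = 18·32 − 18·15.5 = 297.0000; (r_i+r_j)·cross = 36·297.0000 = 10692.0000
edge 6: (18,32)→(4.5,30.5)  cross = 18·30.5 − 4.5·32 = 405.0000; (r_i+r_j)·cross = 22.5·405.0000 = 9112.5000
Σcross = 705.2500 → A = |Σcross|/2 = 352.6250 mm²
Σ(r_i+r_j)·cross = 24332.3750 → first moment M = |Σ|/6 = 4055.3958
R_c = M/A = 4055.3958/352.6250 = 11.5006 mm
θ = 238° = 4.153884 rad
V = θ·R_c·A = 4.153884·11.5006·352.6250 = 16845.642 mm³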